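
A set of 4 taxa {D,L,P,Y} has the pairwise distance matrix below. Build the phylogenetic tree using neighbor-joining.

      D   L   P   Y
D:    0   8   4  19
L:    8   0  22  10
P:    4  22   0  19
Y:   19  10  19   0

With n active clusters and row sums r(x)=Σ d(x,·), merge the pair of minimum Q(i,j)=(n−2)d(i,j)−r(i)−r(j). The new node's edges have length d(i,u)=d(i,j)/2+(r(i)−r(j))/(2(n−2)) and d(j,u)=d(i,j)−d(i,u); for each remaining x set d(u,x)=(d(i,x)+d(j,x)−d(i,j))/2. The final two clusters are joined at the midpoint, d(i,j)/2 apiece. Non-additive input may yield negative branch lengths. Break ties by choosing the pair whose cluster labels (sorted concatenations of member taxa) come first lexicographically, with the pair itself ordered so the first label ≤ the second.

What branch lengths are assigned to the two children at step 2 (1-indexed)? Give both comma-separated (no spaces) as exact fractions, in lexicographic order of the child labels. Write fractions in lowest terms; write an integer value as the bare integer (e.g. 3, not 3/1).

10,3

step 1: merge (D,P) at d=4, Q=-68; branch lengths D→-3/2, P→11/2; new cluster DP
  updated: d(DP,L)=13, d(DP,Y)=17
step 2: merge (DP,L) at d=13, Q=-40; branch lengths DP→10, L→3; new cluster DLP
  updated: d(DLP,Y)=7
step 3: merge (DLP,Y) at d=7; branch lengths DLP→7/2, Y→7/2; new cluster DLPY
final tree: (((D:-3/2,P:11/2):10,L:3):7/2,Y:7/2)
total length: 24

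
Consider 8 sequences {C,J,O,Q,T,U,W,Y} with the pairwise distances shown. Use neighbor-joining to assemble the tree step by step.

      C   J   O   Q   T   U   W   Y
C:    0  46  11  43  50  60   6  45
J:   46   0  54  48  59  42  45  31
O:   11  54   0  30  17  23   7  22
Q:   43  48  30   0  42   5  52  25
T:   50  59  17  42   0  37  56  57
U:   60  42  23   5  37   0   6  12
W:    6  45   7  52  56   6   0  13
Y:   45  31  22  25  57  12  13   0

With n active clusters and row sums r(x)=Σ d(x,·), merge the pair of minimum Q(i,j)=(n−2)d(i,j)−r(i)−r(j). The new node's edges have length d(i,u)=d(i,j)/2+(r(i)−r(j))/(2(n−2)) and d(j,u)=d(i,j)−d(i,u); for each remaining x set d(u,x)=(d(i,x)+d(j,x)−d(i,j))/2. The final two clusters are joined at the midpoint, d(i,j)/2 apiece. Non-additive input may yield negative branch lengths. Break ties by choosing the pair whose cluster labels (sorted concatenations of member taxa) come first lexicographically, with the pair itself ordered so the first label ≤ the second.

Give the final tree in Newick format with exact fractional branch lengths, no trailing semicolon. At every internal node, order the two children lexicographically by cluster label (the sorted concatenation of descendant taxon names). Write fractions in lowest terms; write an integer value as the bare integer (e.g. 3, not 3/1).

1. join C+W (d=6, Q=-410) ⇒ CW; edges |C|=28/3, |W|=-10/3
  updated: d(CW,J)=85/2, d(CW,O)=6, d(CW,Q)=89/2, d(CW,T)=50, d(CW,U)=30, d(CW,Y)=26
2. join O+T (d=17, Q=-329) ⇒ OT; edges |O|=-5/2, |T|=39/2
  updated: d(CW,OT)=39/2, d(J,OT)=48, d(OT,Q)=55/2, d(OT,U)=43/2, d(OT,Y)=31
3. join Q+U (d=5, Q=-481/2) ⇒ QU; edges |Q|=119/16, |U|=-39/16
  updated: d(CW,QU)=139/4, d(J,QU)=85/2, d(OT,QU)=22, d(QU,Y)=16
4. join CW+OT (d=39/2, Q=-739/4) ⇒ COTW; edges |CW|=81/8, |OT|=75/8
  updated: d(COTW,J)=71/2, d(COTW,QU)=149/8, d(COTW,Y)=75/4
5. join COTW+QU (d=149/8, Q=-451/4) ⇒ COQTUW; edges |COTW|=33/4, |QU|=83/8
  updated: d(COQTUW,J)=475/16, d(COQTUW,Y)=129/16
6. join COQTUW+J (d=475/16, Q=-275/4) ⇒ CJOQTUW; edges |COQTUW|=27/8, |J|=421/16
  updated: d(CJOQTUW,Y)=75/16
7. join CJOQTUW+Y (d=75/16) ⇒ CJOQTUWY; edges |CJOQTUW|=75/32, |Y|=75/32
final tree: (((((C:28/3,W:-10/3):81/8,(O:-5/2,T:39/2):75/8):33/4,(Q:119/16,U:-39/16):83/8):27/8,J:421/16):75/32,Y:75/32)
total length: 201/2

(((((C:28/3,W:-10/3):81/8,(O:-5/2,T:39/2):75/8):33/4,(Q:119/16,U:-39/16):83/8):27/8,J:421/16):75/32,Y:75/32)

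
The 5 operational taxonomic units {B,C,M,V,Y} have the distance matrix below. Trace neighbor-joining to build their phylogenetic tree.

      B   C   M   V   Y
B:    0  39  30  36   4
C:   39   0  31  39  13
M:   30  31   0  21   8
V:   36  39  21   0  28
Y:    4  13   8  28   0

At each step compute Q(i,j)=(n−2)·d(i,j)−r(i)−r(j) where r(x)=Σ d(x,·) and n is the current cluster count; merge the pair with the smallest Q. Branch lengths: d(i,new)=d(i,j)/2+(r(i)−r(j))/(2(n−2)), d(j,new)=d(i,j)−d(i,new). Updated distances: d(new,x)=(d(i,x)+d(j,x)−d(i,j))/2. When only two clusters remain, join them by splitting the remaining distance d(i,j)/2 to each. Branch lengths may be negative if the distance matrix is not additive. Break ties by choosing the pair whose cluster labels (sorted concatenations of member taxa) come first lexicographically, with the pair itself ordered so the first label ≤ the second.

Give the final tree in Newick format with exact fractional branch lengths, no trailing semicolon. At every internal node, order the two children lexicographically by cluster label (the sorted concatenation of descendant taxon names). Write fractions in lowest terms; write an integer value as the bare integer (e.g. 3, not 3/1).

(((B:49/4,Y:-33/4):25/4,C:71/4):27/8,(M:29/6,V:97/6):27/8)

step 1: merge (M,V) at d=21, Q=-151; branch lengths M→29/6, V→97/6; new cluster MV
  updated: d(B,MV)=45/2, d(C,MV)=49/2, d(MV,Y)=15/2
step 2: merge (B,Y) at d=4, Q=-82; branch lengths B→49/4, Y→-33/4; new cluster BY
  updated: d(BY,C)=24, d(BY,MV)=13
step 3: merge (BY,C) at d=24, Q=-123/2; branch lengths BY→25/4, C→71/4; new cluster BCY
  updated: d(BCY,MV)=27/4
step 4: merge (BCY,MV) at d=27/4; branch lengths BCY→27/8, MV→27/8; new cluster BCMVY
final tree: (((B:49/4,Y:-33/4):25/4,C:71/4):27/8,(M:29/6,V:97/6):27/8)
total length: 223/4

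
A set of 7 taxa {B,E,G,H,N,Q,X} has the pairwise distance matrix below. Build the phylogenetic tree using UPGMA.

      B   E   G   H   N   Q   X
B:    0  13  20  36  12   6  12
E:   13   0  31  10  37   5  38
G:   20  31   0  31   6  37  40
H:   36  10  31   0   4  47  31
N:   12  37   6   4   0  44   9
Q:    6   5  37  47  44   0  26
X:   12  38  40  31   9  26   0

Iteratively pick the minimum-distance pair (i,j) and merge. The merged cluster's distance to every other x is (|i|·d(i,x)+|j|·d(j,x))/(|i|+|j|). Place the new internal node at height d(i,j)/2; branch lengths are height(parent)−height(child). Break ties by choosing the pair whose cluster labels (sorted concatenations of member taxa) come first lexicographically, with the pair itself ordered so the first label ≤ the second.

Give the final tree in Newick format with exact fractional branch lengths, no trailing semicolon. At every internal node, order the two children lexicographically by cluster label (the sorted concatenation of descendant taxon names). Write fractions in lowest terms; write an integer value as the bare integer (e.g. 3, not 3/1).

iteration 1: select H,N (d=4); attach at lengths (2, 2); label the merged cluster HN
  updated: d(B,HN)=24, d(E,HN)=47/2, d(G,HN)=37/2, d(HN,Q)=91/2, d(HN,X)=20
iteration 2: select E,Q (d=5); attach at lengths (5/2, 5/2); label the merged cluster EQ
  updated: d(B,EQ)=19/2, d(EQ,G)=34, d(EQ,HN)=69/2, d(EQ,X)=32
iteration 3: select B,EQ (d=19/2); attach at lengths (19/4, 9/4); label the merged cluster BEQ
  updated: d(BEQ,G)=88/3, d(BEQ,HN)=31, d(BEQ,X)=76/3
iteration 4: select G,HN (d=37/2); attach at lengths (37/4, 29/4); label the merged cluster GHN
  updated: d(BEQ,GHN)=274/9, d(GHN,X)=80/3
iteration 5: select BEQ,X (d=76/3); attach at lengths (95/12, 38/3); label the merged cluster BEQX
  updated: d(BEQX,GHN)=59/2
iteration 6: select BEQX,GHN (d=59/2); attach at lengths (25/12, 11/2); label the merged cluster BEGHNQX
final tree: (((B:19/4,(E:5/2,Q:5/2):9/4):95/12,X:38/3):25/12,(G:37/4,(H:2,N:2):29/4):11/2)
total length: 182/3

(((B:19/4,(E:5/2,Q:5/2):9/4):95/12,X:38/3):25/12,(G:37/4,(H:2,N:2):29/4):11/2)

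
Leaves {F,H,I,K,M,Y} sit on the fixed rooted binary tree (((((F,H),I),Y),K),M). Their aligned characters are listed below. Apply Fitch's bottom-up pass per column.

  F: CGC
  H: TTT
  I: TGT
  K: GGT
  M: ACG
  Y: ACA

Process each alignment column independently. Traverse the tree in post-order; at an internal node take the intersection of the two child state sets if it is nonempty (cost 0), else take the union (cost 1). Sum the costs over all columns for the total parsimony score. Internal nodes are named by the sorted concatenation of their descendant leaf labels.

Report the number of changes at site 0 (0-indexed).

FH@0: {C} ∪ {T} = {C,T} (union, +1)
FHI@0: {C,T} ∩ {T} = {T} (intersection, +0)
FHIY@0: {T} ∪ {A} = {A,T} (union, +1)
FHIKY@0: {A,T} ∪ {G} = {A,G,T} (union, +1)
FHIKMY@0: {A,G,T} ∩ {A} = {A} (intersection, +0)
FH@1: {G} ∪ {T} = {G,T} (union, +1)
FHI@1: {G,T} ∩ {G} = {G} (intersection, +0)
FHIY@1: {G} ∪ {C} = {C,G} (union, +1)
FHIKY@1: {C,G} ∩ {G} = {G} (intersection, +0)
FHIKMY@1: {G} ∪ {C} = {C,G} (union, +1)
FH@2: {C} ∪ {T} = {C,T} (union, +1)
FHI@2: {C,T} ∩ {T} = {T} (intersection, +0)
FHIY@2: {T} ∪ {A} = {A,T} (union, +1)
FHIKY@2: {A,T} ∩ {T} = {T} (intersection, +0)
FHIKMY@2: {T} ∪ {G} = {G,T} (union, +1)
per-site changes: [3, 3, 3]; total = 9

3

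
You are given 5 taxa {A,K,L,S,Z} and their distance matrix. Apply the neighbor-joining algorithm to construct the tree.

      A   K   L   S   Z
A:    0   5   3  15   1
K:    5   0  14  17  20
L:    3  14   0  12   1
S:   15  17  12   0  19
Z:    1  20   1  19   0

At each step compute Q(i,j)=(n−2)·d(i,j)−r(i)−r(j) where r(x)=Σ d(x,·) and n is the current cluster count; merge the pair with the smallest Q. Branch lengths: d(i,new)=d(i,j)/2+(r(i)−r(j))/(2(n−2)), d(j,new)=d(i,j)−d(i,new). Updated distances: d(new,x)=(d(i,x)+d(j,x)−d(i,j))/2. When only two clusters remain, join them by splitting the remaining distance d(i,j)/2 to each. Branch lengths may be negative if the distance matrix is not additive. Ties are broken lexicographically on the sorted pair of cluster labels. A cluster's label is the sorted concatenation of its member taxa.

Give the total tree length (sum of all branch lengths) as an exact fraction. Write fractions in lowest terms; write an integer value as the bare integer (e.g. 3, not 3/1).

185/8

step 1: merge (K,S) at d=17, Q=-68; branch lengths K→22/3, S→29/3; new cluster KS
  updated: d(A,KS)=3/2, d(KS,L)=9/2, d(KS,Z)=11
step 2: merge (A,KS) at d=3/2, Q=-39/2; branch lengths A→-17/8, KS→29/8; new cluster AKS
  updated: d(AKS,L)=3, d(AKS,Z)=21/4
step 3: merge (AKS,L) at d=3, Q=-37/4; branch lengths AKS→29/8, L→-5/8; new cluster AKLS
  updated: d(AKLS,Z)=13/8
step 4: merge (AKLS,Z) at d=13/8; branch lengths AKLS→13/16, Z→13/16; new cluster AKLSZ
final tree: (((A:-17/8,(K:22/3,S:29/3):29/8):29/8,L:-5/8):13/16,Z:13/16)
total length: 185/8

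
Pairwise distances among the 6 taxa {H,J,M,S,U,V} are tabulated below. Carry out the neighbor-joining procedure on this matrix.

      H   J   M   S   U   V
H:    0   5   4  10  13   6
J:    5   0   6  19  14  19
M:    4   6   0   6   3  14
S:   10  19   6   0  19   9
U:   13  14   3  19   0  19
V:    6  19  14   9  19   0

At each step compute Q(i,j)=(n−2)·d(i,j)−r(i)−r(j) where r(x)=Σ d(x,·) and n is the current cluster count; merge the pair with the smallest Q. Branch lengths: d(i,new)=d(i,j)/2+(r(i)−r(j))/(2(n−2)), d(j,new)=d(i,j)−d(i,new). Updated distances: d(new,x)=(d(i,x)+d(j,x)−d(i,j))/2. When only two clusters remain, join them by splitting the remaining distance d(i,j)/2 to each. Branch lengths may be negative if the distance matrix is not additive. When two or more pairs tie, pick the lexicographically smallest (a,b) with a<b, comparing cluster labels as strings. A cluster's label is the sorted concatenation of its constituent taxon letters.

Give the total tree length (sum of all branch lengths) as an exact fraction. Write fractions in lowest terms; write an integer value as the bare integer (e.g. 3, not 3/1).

107/4

step 1: merge (S,V) at d=9, Q=-94; branch lengths S→4, V→5; new cluster SV
  updated: d(H,SV)=7/2, d(J,SV)=29/2, d(M,SV)=11/2, d(SV,U)=29/2
step 2: merge (M,U) at d=3, Q=-54; branch lengths M→-17/6, U→35/6; new cluster MU
  updated: d(H,MU)=7, d(J,MU)=17/2, d(MU,SV)=17/2
step 3: merge (H,SV) at d=7/2, Q=-35; branch lengths H→-1, SV→9/2; new cluster HSV
  updated: d(HSV,J)=8, d(HSV,MU)=6
step 4: merge (HSV,J) at d=8, Q=-45/2; branch lengths HSV→11/4, J→21/4; new cluster HJSV
  updated: d(HJSV,MU)=13/4
step 5: merge (HJSV,MU) at d=13/4; branch lengths HJSV→13/8, MU→13/8; new cluster HJMSUV
final tree: (((H:-1,(S:4,V:5):9/2):11/4,J:21/4):13/8,(M:-17/6,U:35/6):13/8)
total length: 107/4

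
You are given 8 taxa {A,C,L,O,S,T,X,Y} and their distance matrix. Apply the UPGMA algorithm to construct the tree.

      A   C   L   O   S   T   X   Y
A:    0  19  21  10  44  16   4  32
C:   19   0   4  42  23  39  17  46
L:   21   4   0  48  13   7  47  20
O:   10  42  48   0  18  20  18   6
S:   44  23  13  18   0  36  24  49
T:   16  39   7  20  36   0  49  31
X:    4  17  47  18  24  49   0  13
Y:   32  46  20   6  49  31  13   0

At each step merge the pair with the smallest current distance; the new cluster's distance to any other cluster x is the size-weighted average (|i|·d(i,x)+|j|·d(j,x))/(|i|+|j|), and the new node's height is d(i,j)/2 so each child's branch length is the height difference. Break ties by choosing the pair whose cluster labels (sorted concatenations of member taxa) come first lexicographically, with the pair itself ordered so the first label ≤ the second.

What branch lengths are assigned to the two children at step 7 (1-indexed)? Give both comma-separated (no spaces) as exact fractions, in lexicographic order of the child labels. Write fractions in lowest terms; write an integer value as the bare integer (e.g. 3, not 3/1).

219/32,221/96

1. join A+X (d=4) ⇒ AX; edges |A|=2, |X|=2
  updated: d(AX,C)=18, d(AX,L)=34, d(AX,O)=14, d(AX,S)=34, d(AX,T)=65/2, d(AX,Y)=45/2
2. join C+L (d=4) ⇒ CL; edges |C|=2, |L|=2
  updated: d(AX,CL)=26, d(CL,O)=45, d(CL,S)=18, d(CL,T)=23, d(CL,Y)=33
3. join O+Y (d=6) ⇒ OY; edges |O|=3, |Y|=3
  updated: d(AX,OY)=73/4, d(CL,OY)=39, d(OY,S)=67/2, d(OY,T)=51/2
4. join CL+S (d=18) ⇒ CLS; edges |CL|=7, |S|=9
  updated: d(AX,CLS)=86/3, d(CLS,OY)=223/6, d(CLS,T)=82/3
5. join AX+OY (d=73/4) ⇒ AOXY; edges |AX|=57/8, |OY|=49/8
  updated: d(AOXY,CLS)=395/12, d(AOXY,T)=29
6. join CLS+T (d=82/3) ⇒ CLST; edges |CLS|=14/3, |T|=41/3
  updated: d(AOXY,CLST)=511/16
7. join AOXY+CLST (d=511/16) ⇒ ACLOSTXY; edges |AOXY|=219/32, |CLST|=221/96
final tree: (((A:2,X:2):57/8,(O:3,Y:3):49/8):219/32,(((C:2,L:2):7,S:9):14/3,T:41/3):221/96)
total length: 3395/48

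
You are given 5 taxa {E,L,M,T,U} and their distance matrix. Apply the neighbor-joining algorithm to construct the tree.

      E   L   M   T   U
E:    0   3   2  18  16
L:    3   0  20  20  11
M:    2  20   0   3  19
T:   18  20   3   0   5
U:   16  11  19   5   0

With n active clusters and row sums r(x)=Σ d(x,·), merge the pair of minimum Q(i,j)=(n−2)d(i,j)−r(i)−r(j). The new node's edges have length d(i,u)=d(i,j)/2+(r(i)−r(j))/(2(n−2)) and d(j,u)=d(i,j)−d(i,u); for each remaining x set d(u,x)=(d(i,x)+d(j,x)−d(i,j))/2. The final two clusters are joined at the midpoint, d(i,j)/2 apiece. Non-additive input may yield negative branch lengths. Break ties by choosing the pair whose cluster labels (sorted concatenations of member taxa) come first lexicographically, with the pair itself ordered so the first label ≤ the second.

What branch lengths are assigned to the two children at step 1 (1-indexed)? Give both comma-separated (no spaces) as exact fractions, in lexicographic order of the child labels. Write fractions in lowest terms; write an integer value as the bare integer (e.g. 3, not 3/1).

-1,4

1. join E+L (d=3, Q=-84) ⇒ EL; edges |E|=-1, |L|=4
  updated: d(EL,M)=19/2, d(EL,T)=35/2, d(EL,U)=12
2. join EL+M (d=19/2, Q=-103/2) ⇒ ELM; edges |EL|=53/8, |M|=23/8
  updated: d(ELM,T)=11/2, d(ELM,U)=43/4
3. join ELM+T (d=11/2, Q=-85/4) ⇒ ELMT; edges |ELM|=45/8, |T|=-1/8
  updated: d(ELMT,U)=41/8
4. join ELMT+U (d=41/8) ⇒ ELMTU; edges |ELMT|=41/16, |U|=41/16
final tree: ((((E:-1,L:4):53/8,M:23/8):45/8,T:-1/8):41/16,U:41/16)
total length: 185/8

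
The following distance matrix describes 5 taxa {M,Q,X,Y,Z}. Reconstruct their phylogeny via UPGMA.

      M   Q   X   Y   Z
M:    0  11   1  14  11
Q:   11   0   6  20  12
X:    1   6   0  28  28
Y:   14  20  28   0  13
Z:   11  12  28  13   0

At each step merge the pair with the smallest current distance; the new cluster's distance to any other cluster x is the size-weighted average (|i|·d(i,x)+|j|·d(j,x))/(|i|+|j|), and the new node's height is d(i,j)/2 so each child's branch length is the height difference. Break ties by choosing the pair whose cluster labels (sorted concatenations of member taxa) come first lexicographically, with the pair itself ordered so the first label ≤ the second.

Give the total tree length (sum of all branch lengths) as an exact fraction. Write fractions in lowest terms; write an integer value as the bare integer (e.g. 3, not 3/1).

361/12

1. join M+X (d=1) ⇒ MX; edges |M|=1/2, |X|=1/2
  updated: d(MX,Q)=17/2, d(MX,Y)=21, d(MX,Z)=39/2
2. join MX+Q (d=17/2) ⇒ MQX; edges |MX|=15/4, |Q|=17/4
  updated: d(MQX,Y)=62/3, d(MQX,Z)=17
3. join Y+Z (d=13) ⇒ YZ; edges |Y|=13/2, |Z|=13/2
  updated: d(MQX,YZ)=113/6
4. join MQX+YZ (d=113/6) ⇒ MQXYZ; edges |MQX|=31/6, |YZ|=35/12
final tree: (((M:1/2,X:1/2):15/4,Q:17/4):31/6,(Y:13/2,Z:13/2):35/12)
total length: 361/12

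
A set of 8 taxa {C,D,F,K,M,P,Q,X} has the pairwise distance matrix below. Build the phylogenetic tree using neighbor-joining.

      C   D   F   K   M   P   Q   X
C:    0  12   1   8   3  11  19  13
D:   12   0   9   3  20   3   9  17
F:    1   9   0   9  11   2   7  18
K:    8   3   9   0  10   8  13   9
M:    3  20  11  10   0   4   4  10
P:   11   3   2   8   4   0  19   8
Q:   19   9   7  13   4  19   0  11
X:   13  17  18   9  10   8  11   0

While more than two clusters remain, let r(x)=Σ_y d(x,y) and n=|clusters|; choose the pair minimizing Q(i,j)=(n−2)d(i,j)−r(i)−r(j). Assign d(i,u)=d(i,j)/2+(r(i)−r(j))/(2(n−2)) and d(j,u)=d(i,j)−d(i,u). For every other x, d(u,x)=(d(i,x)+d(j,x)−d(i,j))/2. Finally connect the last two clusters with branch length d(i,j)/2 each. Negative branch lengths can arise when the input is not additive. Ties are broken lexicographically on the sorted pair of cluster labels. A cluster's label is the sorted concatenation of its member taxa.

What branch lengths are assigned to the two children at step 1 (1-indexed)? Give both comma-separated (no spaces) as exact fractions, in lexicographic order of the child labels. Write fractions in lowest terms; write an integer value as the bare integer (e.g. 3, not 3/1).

1. join M+Q (d=4, Q=-120) ⇒ MQ; edges |M|=1/3, |Q|=11/3
  updated: d(C,MQ)=9, d(D,MQ)=25/2, d(F,MQ)=7, d(K,MQ)=19/2, d(MQ,P)=19/2, d(MQ,X)=17/2
2. join C+F (d=1, Q=-95) ⇒ CF; edges |C|=13/10, |F|=-3/10
  updated: d(CF,D)=10, d(CF,K)=8, d(CF,MQ)=15/2, d(CF,P)=6, d(CF,X)=15
3. join D+K (d=3, Q=-71) ⇒ DK; edges |D|=5/2, |K|=1/2
  updated: d(CF,DK)=15/2, d(DK,MQ)=19/2, d(DK,P)=4, d(DK,X)=23/2
4. join MQ+X (d=17/2, Q=-105/2) ⇒ MQX; edges |MQ|=35/12, |X|=67/12
  updated: d(CF,MQX)=7, d(DK,MQX)=25/4, d(MQX,P)=9/2
5. join CF+MQX (d=7, Q=-97/4) ⇒ CFMQX; edges |CF|=67/16, |MQX|=45/16
  updated: d(CFMQX,DK)=27/8, d(CFMQX,P)=7/4
6. join CFMQX+DK (d=27/8, Q=-73/8) ⇒ CDFKMQX; edges |CFMQX|=9/16, |DK|=45/16
  updated: d(CDFKMQX,P)=19/16
7. join CDFKMQX+P (d=19/16) ⇒ CDFKMPQX; edges |CDFKMQX|=19/32, |P|=19/32
final tree: ((((C:13/10,F:-3/10):67/16,((M:1/3,Q:11/3):35/12,X:67/12):45/16):9/16,(D:5/2,K:1/2):45/16):19/32,P:19/32)
total length: 449/16

1/3,11/3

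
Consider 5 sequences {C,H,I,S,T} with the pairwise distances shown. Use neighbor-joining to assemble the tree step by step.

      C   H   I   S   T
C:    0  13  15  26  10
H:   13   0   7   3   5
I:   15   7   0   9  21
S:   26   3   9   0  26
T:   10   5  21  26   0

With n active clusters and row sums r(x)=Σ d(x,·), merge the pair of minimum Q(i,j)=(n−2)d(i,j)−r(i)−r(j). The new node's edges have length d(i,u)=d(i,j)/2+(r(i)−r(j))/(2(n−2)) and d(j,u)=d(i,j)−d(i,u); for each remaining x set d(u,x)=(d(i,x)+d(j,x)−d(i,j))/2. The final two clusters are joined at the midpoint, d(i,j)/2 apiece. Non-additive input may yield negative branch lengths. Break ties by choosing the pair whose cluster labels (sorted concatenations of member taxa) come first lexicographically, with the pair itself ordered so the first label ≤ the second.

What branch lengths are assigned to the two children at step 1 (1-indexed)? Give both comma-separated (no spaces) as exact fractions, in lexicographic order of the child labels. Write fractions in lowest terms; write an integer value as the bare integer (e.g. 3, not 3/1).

16/3,14/3

1. join C+T (d=10, Q=-96) ⇒ CT; edges |C|=16/3, |T|=14/3
  updated: d(CT,H)=4, d(CT,I)=13, d(CT,S)=21
2. join CT+H (d=4, Q=-44) ⇒ CHT; edges |CT|=8, |H|=-4
  updated: d(CHT,I)=8, d(CHT,S)=10
3. join CHT+I (d=8, Q=-27) ⇒ CHIT; edges |CHT|=9/2, |I|=7/2
  updated: d(CHIT,S)=11/2
4. join CHIT+S (d=11/2) ⇒ CHIST; edges |CHIT|=11/4, |S|=11/4
final tree: ((((C:16/3,T:14/3):8,H:-4):9/2,I:7/2):11/4,S:11/4)
total length: 55/2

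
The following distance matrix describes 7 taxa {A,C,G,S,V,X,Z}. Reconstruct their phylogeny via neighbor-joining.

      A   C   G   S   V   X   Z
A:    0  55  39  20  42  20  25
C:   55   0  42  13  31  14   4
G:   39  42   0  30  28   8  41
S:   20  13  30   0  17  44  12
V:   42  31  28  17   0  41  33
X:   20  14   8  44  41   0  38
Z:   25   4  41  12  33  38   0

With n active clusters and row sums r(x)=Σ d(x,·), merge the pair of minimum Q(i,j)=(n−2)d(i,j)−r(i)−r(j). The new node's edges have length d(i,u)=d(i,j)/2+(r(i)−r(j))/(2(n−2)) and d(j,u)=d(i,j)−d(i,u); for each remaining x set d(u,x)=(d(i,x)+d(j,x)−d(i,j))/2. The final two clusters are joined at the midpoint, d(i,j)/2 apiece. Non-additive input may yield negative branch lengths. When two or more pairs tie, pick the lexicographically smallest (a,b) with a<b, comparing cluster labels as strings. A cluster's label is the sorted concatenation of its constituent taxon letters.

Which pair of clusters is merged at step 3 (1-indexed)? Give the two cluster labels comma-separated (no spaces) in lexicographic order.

A,GX

step 1: merge (G,X) at d=8, Q=-313; branch lengths G→63/10, X→17/10; new cluster GX
  updated: d(A,GX)=51/2, d(C,GX)=24, d(GX,S)=33, d(GX,V)=61/2, d(GX,Z)=71/2
step 2: merge (C,Z) at d=4, Q=-441/2; branch lengths C→67/16, Z→-3/16; new cluster CZ
  updated: d(A,CZ)=38, d(CZ,GX)=111/4, d(CZ,S)=21/2, d(CZ,V)=30
step 3: merge (A,GX) at d=51/2, Q=-663/4; branch lengths A→341/24, GX→271/24; new cluster AGX
  updated: d(AGX,CZ)=161/8, d(AGX,S)=55/4, d(AGX,V)=47/2
step 4: merge (AGX,V) at d=47/2, Q=-647/8; branch lengths AGX→271/32, V→481/32; new cluster AGVX
  updated: d(AGVX,CZ)=213/16, d(AGVX,S)=29/8
step 5: merge (AGVX,CZ) at d=213/16, Q=-439/16; branch lengths AGVX→103/32, CZ→323/32; new cluster ACGVXZ
  updated: d(ACGVXZ,S)=13/32
step 6: merge (ACGVXZ,S) at d=13/32; branch lengths ACGVXZ→13/64, S→13/64; new cluster ACGSVXZ
final tree: ((((A:341/24,(G:63/10,X:17/10):271/24):271/32,V:481/32):103/32,(C:67/16,Z:-3/16):323/32):13/64,S:13/64)
total length: 2391/32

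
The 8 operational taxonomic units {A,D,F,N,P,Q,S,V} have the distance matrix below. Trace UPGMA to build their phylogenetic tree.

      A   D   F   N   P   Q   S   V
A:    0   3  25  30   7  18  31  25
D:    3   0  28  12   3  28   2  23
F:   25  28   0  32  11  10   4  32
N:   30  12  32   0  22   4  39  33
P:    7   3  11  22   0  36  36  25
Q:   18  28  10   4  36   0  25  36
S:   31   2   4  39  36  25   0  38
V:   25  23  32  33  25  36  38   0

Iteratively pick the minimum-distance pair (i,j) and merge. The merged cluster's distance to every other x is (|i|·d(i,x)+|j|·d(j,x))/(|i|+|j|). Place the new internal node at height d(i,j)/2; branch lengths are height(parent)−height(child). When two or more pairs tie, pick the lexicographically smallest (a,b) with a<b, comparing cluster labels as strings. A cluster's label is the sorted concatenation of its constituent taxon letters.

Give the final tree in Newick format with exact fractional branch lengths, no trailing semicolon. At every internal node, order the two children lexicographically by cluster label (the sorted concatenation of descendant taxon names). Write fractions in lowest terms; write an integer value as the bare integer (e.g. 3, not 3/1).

((((A:7/2,P:7/2):67/12,((D:1,S:1):7,F:8):13/12):211/60,(N:2,Q:2):53/5):89/35,V:106/7)

iteration 1: select D,S (d=2); attach at lengths (1, 1); label the merged cluster DS
  updated: d(A,DS)=17, d(DS,F)=16, d(DS,N)=51/2, d(DS,P)=39/2, d(DS,Q)=53/2, d(DS,V)=61/2
iteration 2: select N,Q (d=4); attach at lengths (2, 2); label the merged cluster NQ
  updated: d(A,NQ)=24, d(DS,NQ)=26, d(F,NQ)=21, d(NQ,P)=29, d(NQ,V)=69/2
iteration 3: select A,P (d=7); attach at lengths (7/2, 7/2); label the merged cluster AP
  updated: d(AP,DS)=73/4, d(AP,F)=18, d(AP,NQ)=53/2, d(AP,V)=25
iteration 4: select DS,F (d=16); attach at lengths (7, 8); label the merged cluster DFS
  updated: d(AP,DFS)=109/6, d(DFS,NQ)=73/3, d(DFS,V)=31
iteration 5: select AP,DFS (d=109/6); attach at lengths (67/12, 13/12); label the merged cluster ADFPS
  updated: d(ADFPS,NQ)=126/5, d(ADFPS,V)=143/5
iteration 6: select ADFPS,NQ (d=126/5); attach at lengths (211/60, 53/5); label the merged cluster ADFNPQS
  updated: d(ADFNPQS,V)=212/7
iteration 7: select ADFNPQS,V (d=212/7); attach at lengths (89/35, 106/7); label the merged cluster ADFNPQSV
final tree: ((((A:7/2,P:7/2):67/12,((D:1,S:1):7,F:8):13/12):211/60,(N:2,Q:2):53/5):89/35,V:106/7)
total length: 27917/420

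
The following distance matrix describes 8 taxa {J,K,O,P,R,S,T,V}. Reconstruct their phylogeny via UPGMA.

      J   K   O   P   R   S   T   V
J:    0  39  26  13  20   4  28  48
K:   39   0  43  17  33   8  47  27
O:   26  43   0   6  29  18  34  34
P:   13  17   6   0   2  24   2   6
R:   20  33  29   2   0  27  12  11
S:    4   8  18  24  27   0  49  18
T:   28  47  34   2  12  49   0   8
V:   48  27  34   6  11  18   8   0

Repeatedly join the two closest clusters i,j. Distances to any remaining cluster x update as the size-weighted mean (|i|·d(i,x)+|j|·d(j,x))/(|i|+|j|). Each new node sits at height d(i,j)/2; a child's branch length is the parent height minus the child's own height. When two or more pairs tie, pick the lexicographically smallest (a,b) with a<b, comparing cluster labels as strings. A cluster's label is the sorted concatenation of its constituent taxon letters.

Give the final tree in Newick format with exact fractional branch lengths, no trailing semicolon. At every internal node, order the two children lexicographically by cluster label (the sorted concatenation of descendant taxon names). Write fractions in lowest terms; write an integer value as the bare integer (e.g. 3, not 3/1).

((((J:2,S:2):9,O:11):11/4,(((P:1,R:1):5/2,T:7/2):2/3,V:25/6):115/12):43/28,K:107/7)

step 1: merge (P,R) at d=2; branch lengths P→1, R→1; new cluster PR
  updated: d(J,PR)=33/2, d(K,PR)=25, d(O,PR)=35/2, d(PR,S)=51/2, d(PR,T)=7, d(PR,V)=17/2
step 2: merge (J,S) at d=4; branch lengths J→2, S→2; new cluster JS
  updated: d(JS,K)=47/2, d(JS,O)=22, d(JS,PR)=21, d(JS,T)=77/2, d(JS,V)=33
step 3: merge (PR,T) at d=7; branch lengths PR→5/2, T→7/2; new cluster PRT
  updated: d(JS,PRT)=161/6, d(K,PRT)=97/3, d(O,PRT)=23, d(PRT,V)=25/3
step 4: merge (PRT,V) at d=25/3; branch lengths PRT→2/3, V→25/6; new cluster PRTV
  updated: d(JS,PRTV)=227/8, d(K,PRTV)=31, d(O,PRTV)=103/4
step 5: merge (JS,O) at d=22; branch lengths JS→9, O→11; new cluster JOS
  updated: d(JOS,K)=30, d(JOS,PRTV)=55/2
step 6: merge (JOS,PRTV) at d=55/2; branch lengths JOS→11/4, PRTV→115/12; new cluster JOPRSTV
  updated: d(JOPRSTV,K)=214/7
step 7: merge (JOPRSTV,K) at d=214/7; branch lengths JOPRSTV→43/28, K→107/7; new cluster JKOPRSTV
final tree: ((((J:2,S:2):9,O:11):11/4,(((P:1,R:1):5/2,T:7/2):2/3,V:25/6):115/12):43/28,K:107/7)
total length: 5543/84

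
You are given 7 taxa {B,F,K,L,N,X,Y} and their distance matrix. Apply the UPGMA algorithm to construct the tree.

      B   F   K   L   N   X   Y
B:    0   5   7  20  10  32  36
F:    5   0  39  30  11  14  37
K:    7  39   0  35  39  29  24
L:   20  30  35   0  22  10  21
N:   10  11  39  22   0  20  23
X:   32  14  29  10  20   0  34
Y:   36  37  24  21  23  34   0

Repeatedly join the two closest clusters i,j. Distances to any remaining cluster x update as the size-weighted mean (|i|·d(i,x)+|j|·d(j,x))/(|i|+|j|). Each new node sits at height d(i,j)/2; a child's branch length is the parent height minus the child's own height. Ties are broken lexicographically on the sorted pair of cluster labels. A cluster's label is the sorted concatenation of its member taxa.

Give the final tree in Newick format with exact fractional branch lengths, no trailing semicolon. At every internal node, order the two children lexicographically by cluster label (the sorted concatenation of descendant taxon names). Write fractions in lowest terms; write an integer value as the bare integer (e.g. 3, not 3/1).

step 1: merge (B,F) at d=5; branch lengths B→5/2, F→5/2; new cluster BF
  updated: d(BF,K)=23, d(BF,L)=25, d(BF,N)=21/2, d(BF,X)=23, d(BF,Y)=73/2
step 2: merge (L,X) at d=10; branch lengths L→5, X→5; new cluster LX
  updated: d(BF,LX)=24, d(K,LX)=32, d(LX,N)=21, d(LX,Y)=55/2
step 3: merge (BF,N) at d=21/2; branch lengths BF→11/4, N→21/4; new cluster BFN
  updated: d(BFN,K)=85/3, d(BFN,LX)=23, d(BFN,Y)=32
step 4: merge (BFN,LX) at d=23; branch lengths BFN→25/4, LX→13/2; new cluster BFLNX
  updated: d(BFLNX,K)=149/5, d(BFLNX,Y)=151/5
step 5: merge (K,Y) at d=24; branch lengths K→12, Y→12; new cluster KY
  updated: d(BFLNX,KY)=30
step 6: merge (BFLNX,KY) at d=30; branch lengths BFLNX→7/2, KY→3; new cluster BFKLNXY
final tree: ((((B:5/2,F:5/2):11/4,N:21/4):25/4,(L:5,X:5):13/2):7/2,(K:12,Y:12):3)
total length: 265/4

((((B:5/2,F:5/2):11/4,N:21/4):25/4,(L:5,X:5):13/2):7/2,(K:12,Y:12):3)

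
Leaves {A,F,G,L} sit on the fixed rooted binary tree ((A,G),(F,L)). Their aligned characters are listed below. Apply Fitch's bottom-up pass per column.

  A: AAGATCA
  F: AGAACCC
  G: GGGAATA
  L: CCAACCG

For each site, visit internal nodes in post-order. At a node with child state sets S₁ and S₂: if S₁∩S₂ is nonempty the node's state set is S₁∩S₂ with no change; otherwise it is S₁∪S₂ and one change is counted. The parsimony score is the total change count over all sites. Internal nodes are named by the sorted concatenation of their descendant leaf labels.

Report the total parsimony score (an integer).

AG@0: {A} ∪ {G} = {A,G} (union, +1)
FL@0: {A} ∪ {C} = {A,C} (union, +1)
AFGL@0: {A,G} ∩ {A,C} = {A} (intersection, +0)
AG@1: {A} ∪ {G} = {A,G} (union, +1)
FL@1: {G} ∪ {C} = {C,G} (union, +1)
AFGL@1: {A,G} ∩ {C,G} = {G} (intersection, +0)
AG@2: {G} ∩ {G} = {G} (intersection, +0)
FL@2: {A} ∩ {A} = {A} (intersection, +0)
AFGL@2: {G} ∪ {A} = {A,G} (union, +1)
AG@3: {A} ∩ {A} = {A} (intersection, +0)
FL@3: {A} ∩ {A} = {A} (intersection, +0)
AFGL@3: {A} ∩ {A} = {A} (intersection, +0)
AG@4: {T} ∪ {A} = {A,T} (union, +1)
FL@4: {C} ∩ {C} = {C} (intersection, +0)
AFGL@4: {A,T} ∪ {C} = {A,C,T} (union, +1)
AG@5: {C} ∪ {T} = {C,T} (union, +1)
FL@5: {C} ∩ {C} = {C} (intersection, +0)
AFGL@5: {C,T} ∩ {C} = {C} (intersection, +0)
AG@6: {A} ∩ {A} = {A} (intersection, +0)
FL@6: {C} ∪ {G} = {C,G} (union, +1)
AFGL@6: {A} ∪ {C,G} = {A,C,G} (union, +1)
per-site changes: [2, 2, 1, 0, 2, 1, 2]; total = 10

10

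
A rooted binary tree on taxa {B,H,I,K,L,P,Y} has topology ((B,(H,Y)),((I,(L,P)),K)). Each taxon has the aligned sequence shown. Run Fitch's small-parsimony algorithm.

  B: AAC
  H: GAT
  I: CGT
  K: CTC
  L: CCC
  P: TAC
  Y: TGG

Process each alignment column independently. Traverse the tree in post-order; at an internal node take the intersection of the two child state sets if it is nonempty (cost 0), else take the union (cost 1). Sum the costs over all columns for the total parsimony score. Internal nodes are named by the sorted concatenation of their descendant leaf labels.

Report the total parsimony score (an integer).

11

site 0, node HY: H={G} ∪ Y={T} → {G,T} (+1)
site 0, node BHY: B={A} ∪ HY={G,T} → {A,G,T} (+1)
site 0, node LP: L={C} ∪ P={T} → {C,T} (+1)
site 0, node ILP: I={C} ∩ LP={C,T} → {C} (+0)
site 0, node IKLP: ILP={C} ∩ K={C} → {C} (+0)
site 0, node BHIKLPY: BHY={A,G,T} ∪ IKLP={C} → {A,C,G,T} (+1)
site 1, node HY: H={A} ∪ Y={G} → {A,G} (+1)
site 1, node BHY: B={A} ∩ HY={A,G} → {A} (+0)
site 1, node LP: L={C} ∪ P={A} → {A,C} (+1)
site 1, node ILP: I={G} ∪ LP={A,C} → {A,C,G} (+1)
site 1, node IKLP: ILP={A,C,G} ∪ K={T} → {A,C,G,T} (+1)
site 1, node BHIKLPY: BHY={A} ∩ IKLP={A,C,G,T} → {A} (+0)
site 2, node HY: H={T} ∪ Y={G} → {G,T} (+1)
site 2, node BHY: B={C} ∪ HY={G,T} → {C,G,T} (+1)
site 2, node LP: L={C} ∩ P={C} → {C} (+0)
site 2, node ILP: I={T} ∪ LP={C} → {C,T} (+1)
site 2, node IKLP: ILP={C,T} ∩ K={C} → {C} (+0)
site 2, node BHIKLPY: BHY={C,G,T} ∩ IKLP={C} → {C} (+0)
per-site changes: [4, 4, 3]; total = 11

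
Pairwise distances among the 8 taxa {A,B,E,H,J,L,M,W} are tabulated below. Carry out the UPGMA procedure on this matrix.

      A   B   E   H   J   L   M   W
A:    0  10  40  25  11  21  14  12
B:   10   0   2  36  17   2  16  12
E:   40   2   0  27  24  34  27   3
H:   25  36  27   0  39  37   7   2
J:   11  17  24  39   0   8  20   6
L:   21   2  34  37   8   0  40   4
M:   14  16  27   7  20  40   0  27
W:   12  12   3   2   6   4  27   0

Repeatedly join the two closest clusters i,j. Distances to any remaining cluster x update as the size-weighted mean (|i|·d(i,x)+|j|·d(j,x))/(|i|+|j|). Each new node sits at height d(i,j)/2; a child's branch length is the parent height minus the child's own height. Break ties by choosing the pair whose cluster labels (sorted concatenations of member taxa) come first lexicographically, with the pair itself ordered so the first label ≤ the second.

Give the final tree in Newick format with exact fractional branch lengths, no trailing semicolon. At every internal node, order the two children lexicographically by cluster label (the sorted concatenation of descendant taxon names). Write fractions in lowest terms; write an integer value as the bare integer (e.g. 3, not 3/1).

iteration 1: select B,E (d=2); attach at lengths (1, 1); label the merged cluster BE
  updated: d(A,BE)=25, d(BE,H)=63/2, d(BE,J)=41/2, d(BE,L)=18, d(BE,M)=43/2, d(BE,W)=15/2
iteration 2: select H,W (d=2); attach at lengths (1, 1); label the merged cluster HW
  updated: d(A,HW)=37/2, d(BE,HW)=39/2, d(HW,J)=45/2, d(HW,L)=41/2, d(HW,M)=17
iteration 3: select J,L (d=8); attach at lengths (4, 4); label the merged cluster JL
  updated: d(A,JL)=16, d(BE,JL)=77/4, d(HW,JL)=43/2, d(JL,M)=30
iteration 4: select A,M (d=14); attach at lengths (7, 7); label the merged cluster AM
  updated: d(AM,BE)=93/4, d(AM,HW)=71/4, d(AM,JL)=23
iteration 5: select AM,HW (d=71/4); attach at lengths (15/8, 63/8); label the merged cluster AHMW
  updated: d(AHMW,BE)=171/8, d(AHMW,JL)=89/4
iteration 6: select BE,JL (d=77/4); attach at lengths (69/8, 45/8); label the merged cluster BEJL
  updated: d(AHMW,BEJL)=349/16
iteration 7: select AHMW,BEJL (d=349/16); attach at lengths (65/32, 41/32); label the merged cluster ABEHJLMW
final tree: (((A:7,M:7):15/8,(H:1,W:1):63/8):65/32,((B:1,E:1):69/8,(J:4,L:4):45/8):41/32)
total length: 853/16

(((A:7,M:7):15/8,(H:1,W:1):63/8):65/32,((B:1,E:1):69/8,(J:4,L:4):45/8):41/32)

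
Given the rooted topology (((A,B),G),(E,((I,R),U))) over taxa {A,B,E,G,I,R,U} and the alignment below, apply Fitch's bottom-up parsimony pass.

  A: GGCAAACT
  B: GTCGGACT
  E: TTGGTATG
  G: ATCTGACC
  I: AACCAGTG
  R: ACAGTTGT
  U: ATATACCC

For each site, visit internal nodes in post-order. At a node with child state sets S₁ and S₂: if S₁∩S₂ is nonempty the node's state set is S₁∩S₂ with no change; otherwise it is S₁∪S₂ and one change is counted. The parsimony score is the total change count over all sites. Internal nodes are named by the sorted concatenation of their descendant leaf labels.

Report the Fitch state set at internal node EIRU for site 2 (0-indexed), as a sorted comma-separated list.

A,G

site 0, node AB: A={G} ∩ B={G} → {G} (+0)
site 0, node ABG: AB={G} ∪ G={A} → {A,G} (+1)
site 0, node IR: I={A} ∩ R={A} → {A} (+0)
site 0, node IRU: IR={A} ∩ U={A} → {A} (+0)
site 0, node EIRU: E={T} ∪ IRU={A} → {A,T} (+1)
site 0, node ABEGIRU: ABG={A,G} ∩ EIRU={A,T} → {A} (+0)
site 1, node AB: A={G} ∪ B={T} → {G,T} (+1)
site 1, node ABG: AB={G,T} ∩ G={T} → {T} (+0)
site 1, node IR: I={A} ∪ R={C} → {A,C} (+1)
site 1, node IRU: IR={A,C} ∪ U={T} → {A,C,T} (+1)
site 1, node EIRU: E={T} ∩ IRU={A,C,T} → {T} (+0)
site 1, node ABEGIRU: ABG={T} ∩ EIRU={T} → {T} (+0)
site 2, node AB: A={C} ∩ B={C} → {C} (+0)
site 2, node ABG: AB={C} ∩ G={C} → {C} (+0)
site 2, node IR: I={C} ∪ R={A} → {A,C} (+1)
site 2, node IRU: IR={A,C} ∩ U={A} → {A} (+0)
site 2, node EIRU: E={G} ∪ IRU={A} → {A,G} (+1)
site 2, node ABEGIRU: ABG={C} ∪ EIRU={A,G} → {A,C,G} (+1)
site 3, node AB: A={A} ∪ B={G} → {A,G} (+1)
site 3, node ABG: AB={A,G} ∪ G={T} → {A,G,T} (+1)
site 3, node IR: I={C} ∪ R={G} → {C,G} (+1)
site 3, node IRU: IR={C,G} ∪ U={T} → {C,G,T} (+1)
site 3, node EIRU: E={G} ∩ IRU={C,G,T} → {G} (+0)
site 3, node ABEGIRU: ABG={A,G,T} ∩ EIRU={G} → {G} (+0)
site 4, node AB: A={A} ∪ B={G} → {A,G} (+1)
site 4, node ABG: AB={A,G} ∩ G={G} → {G} (+0)
site 4, node IR: I={A} ∪ R={T} → {A,T} (+1)
site 4, node IRU: IR={A,T} ∩ U={A} → {A} (+0)
site 4, node EIRU: E={T} ∪ IRU={A} → {A,T} (+1)
site 4, node ABEGIRU: ABG={G} ∪ EIRU={A,T} → {A,G,T} (+1)
site 5, node AB: A={A} ∩ B={A} → {A} (+0)
site 5, node ABG: AB={A} ∩ G={A} → {A} (+0)
site 5, node IR: I={G} ∪ R={T} → {G,T} (+1)
site 5, node IRU: IR={G,T} ∪ U={C} → {C,G,T} (+1)
site 5, node EIRU: E={A} ∪ IRU={C,G,T} → {A,C,G,T} (+1)
site 5, node ABEGIRU: ABG={A} ∩ EIRU={A,C,G,T} → {A} (+0)
site 6, node AB: A={C} ∩ B={C} → {C} (+0)
site 6, node ABG: AB={C} ∩ G={C} → {C} (+0)
site 6, node IR: I={T} ∪ R={G} → {G,T} (+1)
site 6, node IRU: IR={G,T} ∪ U={C} → {C,G,T} (+1)
site 6, node EIRU: E={T} ∩ IRU={C,G,T} → {T} (+0)
site 6, node ABEGIRU: ABG={C} ∪ EIRU={T} → {C,T} (+1)
site 7, node AB: A={T} ∩ B={T} → {T} (+0)
site 7, node ABG: AB={T} ∪ G={C} → {C,T} (+1)
site 7, node IR: I={G} ∪ R={T} → {G,T} (+1)
site 7, node IRU: IR={G,T} ∪ U={C} → {C,G,T} (+1)
site 7, node EIRU: E={G} ∩ IRU={C,G,T} → {G} (+0)
site 7, node ABEGIRU: ABG={C,T} ∪ EIRU={G} → {C,G,T} (+1)
per-site changes: [2, 3, 3, 4, 4, 3, 3, 4]; total = 26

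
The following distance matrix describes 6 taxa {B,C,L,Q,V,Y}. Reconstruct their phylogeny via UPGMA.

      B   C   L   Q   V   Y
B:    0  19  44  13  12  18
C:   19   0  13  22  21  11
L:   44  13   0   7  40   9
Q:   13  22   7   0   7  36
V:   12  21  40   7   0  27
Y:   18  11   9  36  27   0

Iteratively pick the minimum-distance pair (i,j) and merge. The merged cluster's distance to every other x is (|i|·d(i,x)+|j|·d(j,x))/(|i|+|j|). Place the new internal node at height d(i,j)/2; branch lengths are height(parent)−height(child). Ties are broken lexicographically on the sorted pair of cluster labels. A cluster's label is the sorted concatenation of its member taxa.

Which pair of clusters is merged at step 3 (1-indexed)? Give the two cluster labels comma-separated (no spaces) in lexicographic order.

B,V

1. join L+Q (d=7) ⇒ LQ; edges |L|=7/2, |Q|=7/2
  updated: d(B,LQ)=57/2, d(C,LQ)=35/2, d(LQ,V)=47/2, d(LQ,Y)=45/2
2. join C+Y (d=11) ⇒ CY; edges |C|=11/2, |Y|=11/2
  updated: d(B,CY)=37/2, d(CY,LQ)=20, d(CY,V)=24
3. join B+V (d=12) ⇒ BV; edges |B|=6, |V|=6
  updated: d(BV,CY)=85/4, d(BV,LQ)=26
4. join CY+LQ (d=20) ⇒ CLQY; edges |CY|=9/2, |LQ|=13/2
  updated: d(BV,CLQY)=189/8
5. join BV+CLQY (d=189/8) ⇒ BCLQVY; edges |BV|=93/16, |CLQY|=29/16
final tree: ((B:6,V:6):93/16,((C:11/2,Y:11/2):9/2,(L:7/2,Q:7/2):13/2):29/16)
total length: 389/8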